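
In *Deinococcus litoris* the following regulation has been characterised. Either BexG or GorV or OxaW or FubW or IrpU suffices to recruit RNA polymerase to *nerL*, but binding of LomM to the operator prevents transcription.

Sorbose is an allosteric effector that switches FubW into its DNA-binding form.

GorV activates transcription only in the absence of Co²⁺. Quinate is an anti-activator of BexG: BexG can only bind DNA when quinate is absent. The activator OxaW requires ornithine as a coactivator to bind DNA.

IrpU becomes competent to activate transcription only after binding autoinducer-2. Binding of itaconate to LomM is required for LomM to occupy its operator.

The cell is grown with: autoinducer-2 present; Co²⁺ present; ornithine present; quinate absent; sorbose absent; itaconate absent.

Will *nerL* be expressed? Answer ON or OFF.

ON

Quinate is absent, so BexG is active.
Co²⁺ is present, so GorV is inactive.
Ornithine is present, so OxaW is active.
Sorbose is absent, so FubW is inactive.
Itaconate is absent, so LomM is inactive.
Autoinducer-2 is present, so IrpU is active.
Activator BexG is present, so *nerL* is transcribed.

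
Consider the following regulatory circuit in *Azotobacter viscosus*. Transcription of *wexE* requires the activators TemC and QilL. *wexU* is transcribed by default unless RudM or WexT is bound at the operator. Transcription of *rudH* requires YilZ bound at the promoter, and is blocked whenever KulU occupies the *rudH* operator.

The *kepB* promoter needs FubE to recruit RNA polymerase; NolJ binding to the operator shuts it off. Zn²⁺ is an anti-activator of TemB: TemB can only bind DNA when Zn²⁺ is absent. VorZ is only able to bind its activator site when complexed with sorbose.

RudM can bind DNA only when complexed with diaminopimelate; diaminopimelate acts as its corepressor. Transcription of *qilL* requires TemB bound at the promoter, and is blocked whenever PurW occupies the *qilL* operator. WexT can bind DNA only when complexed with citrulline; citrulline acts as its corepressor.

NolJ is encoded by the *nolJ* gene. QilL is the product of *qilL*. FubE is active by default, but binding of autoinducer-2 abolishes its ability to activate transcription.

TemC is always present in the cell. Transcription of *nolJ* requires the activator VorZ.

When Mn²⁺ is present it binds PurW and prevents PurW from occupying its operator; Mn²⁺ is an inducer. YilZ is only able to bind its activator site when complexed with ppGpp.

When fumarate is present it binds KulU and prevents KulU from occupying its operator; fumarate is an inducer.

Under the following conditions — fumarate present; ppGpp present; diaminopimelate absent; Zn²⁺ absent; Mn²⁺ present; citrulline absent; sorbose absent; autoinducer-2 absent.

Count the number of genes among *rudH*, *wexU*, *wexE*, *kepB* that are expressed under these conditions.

Fumarate is present, so KulU is inactive.
ppGpp is present, so YilZ is active.
No repressor is bound and YilZ is active, so *rudH* is transcribed.
→ *rudH* is ON.
Diaminopimelate is absent, so RudM is inactive.
Citrulline is absent, so WexT is inactive.
With no repressor bound, *wexU* is transcribed.
→ *wexU* is ON.
TemC is produced constitutively and is active.
Mn²⁺ is present, so PurW is inactive.
Zn²⁺ is absent, so TemB is active.
No repressor is bound and TemB is active, so *qilL* is transcribed.
So QilL is produced and active.
No repressor is bound and TemC and QilL are active, so *wexE* is transcribed.
→ *wexE* is ON.
Sorbose is absent, so VorZ is inactive.
Required activator VorZ is absent, so *nolJ* is not transcribed.
So NolJ is not produced.
Autoinducer-2 is absent, so FubE is active.
No repressor is bound and FubE is active, so *kepB* is transcribed.
→ *kepB* is ON.
4 of the 4 genes are transcribed.

4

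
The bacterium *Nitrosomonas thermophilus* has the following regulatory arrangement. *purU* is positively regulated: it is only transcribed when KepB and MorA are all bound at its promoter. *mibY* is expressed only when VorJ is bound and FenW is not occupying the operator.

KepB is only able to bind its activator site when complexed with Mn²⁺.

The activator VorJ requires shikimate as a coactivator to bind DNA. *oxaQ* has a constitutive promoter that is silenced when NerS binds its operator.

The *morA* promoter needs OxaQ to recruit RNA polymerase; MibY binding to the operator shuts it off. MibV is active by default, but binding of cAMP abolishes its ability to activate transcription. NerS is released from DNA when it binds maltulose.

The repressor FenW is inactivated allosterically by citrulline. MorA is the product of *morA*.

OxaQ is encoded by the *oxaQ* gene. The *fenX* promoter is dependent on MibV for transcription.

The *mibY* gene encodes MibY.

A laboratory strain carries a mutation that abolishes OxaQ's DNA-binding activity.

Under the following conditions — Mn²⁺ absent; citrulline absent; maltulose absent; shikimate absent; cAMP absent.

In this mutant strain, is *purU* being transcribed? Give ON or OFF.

Mn²⁺ is absent, so KepB is inactive.
OxaQ is non-functional in this strain, so it has no effect.
Shikimate is absent, so VorJ is inactive.
Citrulline is absent, so FenW is active.
With repressor FenW bound, *mibY* is not transcribed.
So MibY is not produced.
Required activator OxaQ is absent, so *morA* is not transcribed.
So MorA is not produced.
Required activator KepB is absent, so *purU* is not transcribed.

OFF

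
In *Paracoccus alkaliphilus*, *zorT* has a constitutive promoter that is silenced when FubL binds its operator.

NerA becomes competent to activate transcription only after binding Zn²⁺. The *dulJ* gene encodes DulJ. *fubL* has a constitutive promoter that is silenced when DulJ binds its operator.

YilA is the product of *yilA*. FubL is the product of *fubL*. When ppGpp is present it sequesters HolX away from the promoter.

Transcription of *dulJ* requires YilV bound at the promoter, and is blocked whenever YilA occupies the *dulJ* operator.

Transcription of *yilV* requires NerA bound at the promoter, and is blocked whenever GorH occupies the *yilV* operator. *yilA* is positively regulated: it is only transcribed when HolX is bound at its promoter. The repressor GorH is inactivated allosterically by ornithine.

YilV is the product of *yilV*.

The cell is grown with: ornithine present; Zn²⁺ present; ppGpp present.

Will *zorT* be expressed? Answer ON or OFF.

ppGpp is present, so HolX is inactive.
Required activator HolX is absent, so *yilA* is not transcribed.
So YilA is not produced.
Zn²⁺ is present, so NerA is active.
Ornithine is present, so GorH is inactive.
No repressor is bound and NerA is active, so *yilV* is transcribed.
So YilV is produced and active.
No repressor is bound and YilV is active, so *dulJ* is transcribed.
So DulJ is produced and active.
With repressor DulJ bound, *fubL* is not transcribed.
So FubL is not produced.
With no repressor bound, *zorT* is transcribed.

ON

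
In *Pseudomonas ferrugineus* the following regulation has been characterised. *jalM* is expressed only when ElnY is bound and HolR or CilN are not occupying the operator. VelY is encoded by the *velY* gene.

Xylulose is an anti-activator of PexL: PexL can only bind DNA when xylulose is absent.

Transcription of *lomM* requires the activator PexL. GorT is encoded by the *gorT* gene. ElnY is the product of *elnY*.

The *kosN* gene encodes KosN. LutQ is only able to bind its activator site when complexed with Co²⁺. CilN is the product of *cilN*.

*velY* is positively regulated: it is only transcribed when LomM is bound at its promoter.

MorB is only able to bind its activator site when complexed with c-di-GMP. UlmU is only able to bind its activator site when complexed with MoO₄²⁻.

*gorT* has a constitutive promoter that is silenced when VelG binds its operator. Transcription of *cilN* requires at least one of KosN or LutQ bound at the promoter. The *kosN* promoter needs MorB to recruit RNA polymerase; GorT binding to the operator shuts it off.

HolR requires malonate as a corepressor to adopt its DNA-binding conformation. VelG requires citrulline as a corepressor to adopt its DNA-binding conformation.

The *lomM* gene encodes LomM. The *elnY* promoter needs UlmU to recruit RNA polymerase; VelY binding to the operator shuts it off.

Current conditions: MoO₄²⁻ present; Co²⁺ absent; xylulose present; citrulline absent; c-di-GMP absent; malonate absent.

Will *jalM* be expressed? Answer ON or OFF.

Malonate is absent, so HolR is inactive.
c-di-GMP is absent, so MorB is inactive.
Citrulline is absent, so VelG is inactive.
With no repressor bound, *gorT* is transcribed.
So GorT is produced and active.
With repressor GorT bound, *kosN* is not transcribed.
So KosN is not produced.
Co²⁺ is absent, so LutQ is inactive.
No activator is available at the *cilN* promoter, so *cilN* is not transcribed.
So CilN is not produced.
Xylulose is present, so PexL is inactive.
Required activator PexL is absent, so *lomM* is not transcribed.
So LomM is not produced.
Required activator LomM is absent, so *velY* is not transcribed.
So VelY is not produced.
MoO₄²⁻ is present, so UlmU is active.
No repressor is bound and UlmU is active, so *elnY* is transcribed.
So ElnY is produced and active.
No repressor is bound and ElnY is active, so *jalM* is transcribed.

ON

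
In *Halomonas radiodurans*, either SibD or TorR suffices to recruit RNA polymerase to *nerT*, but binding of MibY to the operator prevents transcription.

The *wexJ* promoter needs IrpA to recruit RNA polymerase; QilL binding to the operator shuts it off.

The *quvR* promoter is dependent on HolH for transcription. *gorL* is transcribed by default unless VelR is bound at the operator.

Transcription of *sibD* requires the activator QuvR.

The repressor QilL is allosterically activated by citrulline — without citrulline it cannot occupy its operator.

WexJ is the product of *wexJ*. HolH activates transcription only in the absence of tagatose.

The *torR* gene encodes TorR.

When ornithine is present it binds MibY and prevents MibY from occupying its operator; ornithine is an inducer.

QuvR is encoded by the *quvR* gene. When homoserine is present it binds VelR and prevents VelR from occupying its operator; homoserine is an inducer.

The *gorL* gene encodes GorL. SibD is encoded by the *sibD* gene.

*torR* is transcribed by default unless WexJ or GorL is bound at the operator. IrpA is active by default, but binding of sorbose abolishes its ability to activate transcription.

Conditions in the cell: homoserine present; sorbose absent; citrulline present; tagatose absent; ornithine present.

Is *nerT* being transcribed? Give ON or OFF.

Tagatose is absent, so HolH is active.
No repressor is bound and HolH is active, so *quvR* is transcribed.
So QuvR is produced and active.
No repressor is bound and QuvR is active, so *sibD* is transcribed.
So SibD is produced and active.
Sorbose is absent, so IrpA is active.
Citrulline is present, so QilL is active.
With repressor QilL bound, *wexJ* is not transcribed.
So WexJ is not produced.
Homoserine is present, so VelR is inactive.
With no repressor bound, *gorL* is transcribed.
So GorL is produced and active.
With repressor GorL bound, *torR* is not transcribed.
So TorR is not produced.
Ornithine is present, so MibY is inactive.
Activator SibD is present, so *nerT* is transcribed.

ON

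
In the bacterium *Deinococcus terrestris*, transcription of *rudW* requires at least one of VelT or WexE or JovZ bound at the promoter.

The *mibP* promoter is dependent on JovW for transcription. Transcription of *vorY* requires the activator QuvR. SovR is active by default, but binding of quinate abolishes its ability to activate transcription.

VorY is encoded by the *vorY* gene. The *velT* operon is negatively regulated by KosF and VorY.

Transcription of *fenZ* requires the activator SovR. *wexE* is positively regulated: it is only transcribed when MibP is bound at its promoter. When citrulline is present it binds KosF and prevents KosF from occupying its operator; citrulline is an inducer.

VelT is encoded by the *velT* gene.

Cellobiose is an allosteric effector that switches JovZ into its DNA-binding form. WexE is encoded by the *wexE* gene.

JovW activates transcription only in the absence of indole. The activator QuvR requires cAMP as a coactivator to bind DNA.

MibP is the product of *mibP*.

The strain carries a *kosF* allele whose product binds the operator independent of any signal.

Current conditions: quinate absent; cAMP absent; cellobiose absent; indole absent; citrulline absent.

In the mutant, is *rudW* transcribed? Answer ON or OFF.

ON

KosF is constitutively active in this strain.
cAMP is absent, so QuvR is inactive.
Required activator QuvR is absent, so *vorY* is not transcribed.
So VorY is not produced.
With repressor KosF bound, *velT* is not transcribed.
So VelT is not produced.
Indole is absent, so JovW is active.
No repressor is bound and JovW is active, so *mibP* is transcribed.
So MibP is produced and active.
No repressor is bound and MibP is active, so *wexE* is transcribed.
So WexE is produced and active.
Cellobiose is absent, so JovZ is inactive.
Activator WexE is present, so *rudW* is transcribed.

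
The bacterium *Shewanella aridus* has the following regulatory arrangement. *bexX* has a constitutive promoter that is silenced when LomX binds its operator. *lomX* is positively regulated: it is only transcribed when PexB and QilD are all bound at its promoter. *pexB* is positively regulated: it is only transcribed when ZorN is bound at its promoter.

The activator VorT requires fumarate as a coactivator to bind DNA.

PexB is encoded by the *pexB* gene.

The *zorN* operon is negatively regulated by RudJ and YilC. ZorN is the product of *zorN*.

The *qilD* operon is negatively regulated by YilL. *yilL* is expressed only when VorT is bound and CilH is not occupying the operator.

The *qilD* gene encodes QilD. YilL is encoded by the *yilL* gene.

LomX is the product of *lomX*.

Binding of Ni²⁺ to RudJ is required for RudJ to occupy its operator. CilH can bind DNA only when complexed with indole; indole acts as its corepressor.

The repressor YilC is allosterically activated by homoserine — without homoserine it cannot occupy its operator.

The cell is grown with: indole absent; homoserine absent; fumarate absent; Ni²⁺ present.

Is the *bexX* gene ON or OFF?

ON

Ni²⁺ is present, so RudJ is active.
Homoserine is absent, so YilC is inactive.
With repressor RudJ bound, *zorN* is not transcribed.
So ZorN is not produced.
Required activator ZorN is absent, so *pexB* is not transcribed.
So PexB is not produced.
Fumarate is absent, so VorT is inactive.
Indole is absent, so CilH is inactive.
Required activator VorT is absent, so *yilL* is not transcribed.
So YilL is not produced.
With no repressor bound, *qilD* is transcribed.
So QilD is produced and active.
Required activator PexB is absent, so *lomX* is not transcribed.
So LomX is not produced.
With no repressor bound, *bexX* is transcribed.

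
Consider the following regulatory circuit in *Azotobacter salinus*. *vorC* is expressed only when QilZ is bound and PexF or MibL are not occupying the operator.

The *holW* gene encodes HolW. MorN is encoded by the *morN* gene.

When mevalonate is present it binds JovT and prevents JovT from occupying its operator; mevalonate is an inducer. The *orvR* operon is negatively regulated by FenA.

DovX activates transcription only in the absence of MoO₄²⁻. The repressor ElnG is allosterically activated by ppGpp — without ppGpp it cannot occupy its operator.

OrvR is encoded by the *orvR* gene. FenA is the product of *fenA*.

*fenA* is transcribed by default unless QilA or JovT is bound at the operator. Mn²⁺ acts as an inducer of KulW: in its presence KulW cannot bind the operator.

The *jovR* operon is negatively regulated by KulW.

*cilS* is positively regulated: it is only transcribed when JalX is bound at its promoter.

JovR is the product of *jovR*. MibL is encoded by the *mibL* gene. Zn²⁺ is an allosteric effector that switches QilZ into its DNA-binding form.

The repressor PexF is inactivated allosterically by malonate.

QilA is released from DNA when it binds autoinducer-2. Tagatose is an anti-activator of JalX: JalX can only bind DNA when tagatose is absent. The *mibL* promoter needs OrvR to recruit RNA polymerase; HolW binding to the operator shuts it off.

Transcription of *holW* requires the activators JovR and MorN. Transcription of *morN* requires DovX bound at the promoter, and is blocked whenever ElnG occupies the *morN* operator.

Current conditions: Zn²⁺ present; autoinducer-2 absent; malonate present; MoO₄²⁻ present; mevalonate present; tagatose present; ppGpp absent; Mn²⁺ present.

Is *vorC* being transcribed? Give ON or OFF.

Malonate is present, so PexF is inactive.
Autoinducer-2 is absent, so QilA is active.
Mevalonate is present, so JovT is inactive.
With repressor QilA bound, *fenA* is not transcribed.
So FenA is not produced.
With no repressor bound, *orvR* is transcribed.
So OrvR is produced and active.
Mn²⁺ is present, so KulW is inactive.
With no repressor bound, *jovR* is transcribed.
So JovR is produced and active.
ppGpp is absent, so ElnG is inactive.
MoO₄²⁻ is present, so DovX is inactive.
Required activator DovX is absent, so *morN* is not transcribed.
So MorN is not produced.
Required activator MorN is absent, so *holW* is not transcribed.
So HolW is not produced.
No repressor is bound and OrvR is active, so *mibL* is transcribed.
So MibL is produced and active.
Zn²⁺ is present, so QilZ is active.
With repressor MibL bound, *vorC* is not transcribed.

OFF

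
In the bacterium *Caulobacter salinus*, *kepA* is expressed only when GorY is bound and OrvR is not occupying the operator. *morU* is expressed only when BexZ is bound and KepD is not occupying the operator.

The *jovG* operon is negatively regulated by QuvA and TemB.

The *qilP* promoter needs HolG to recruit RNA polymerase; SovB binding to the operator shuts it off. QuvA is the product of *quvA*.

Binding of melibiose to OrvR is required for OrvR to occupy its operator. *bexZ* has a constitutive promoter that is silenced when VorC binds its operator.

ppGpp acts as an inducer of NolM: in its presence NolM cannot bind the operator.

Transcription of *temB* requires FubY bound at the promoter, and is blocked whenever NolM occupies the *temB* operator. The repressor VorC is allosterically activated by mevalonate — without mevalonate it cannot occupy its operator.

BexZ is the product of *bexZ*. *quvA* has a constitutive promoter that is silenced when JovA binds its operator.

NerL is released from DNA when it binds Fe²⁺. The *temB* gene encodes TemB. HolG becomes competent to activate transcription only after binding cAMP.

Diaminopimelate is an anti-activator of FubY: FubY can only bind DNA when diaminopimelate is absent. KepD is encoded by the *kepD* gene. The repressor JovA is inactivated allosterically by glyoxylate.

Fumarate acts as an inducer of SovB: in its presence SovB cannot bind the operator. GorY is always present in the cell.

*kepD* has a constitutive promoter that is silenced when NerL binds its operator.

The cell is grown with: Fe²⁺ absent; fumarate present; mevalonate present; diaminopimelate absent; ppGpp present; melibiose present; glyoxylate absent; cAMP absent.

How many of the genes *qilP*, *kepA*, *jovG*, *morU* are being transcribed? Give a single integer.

cAMP is absent, so HolG is inactive.
Fumarate is present, so SovB is inactive.
Required activator HolG is absent, so *qilP* is not transcribed.
→ *qilP* is OFF.
GorY is produced constitutively and is active.
Melibiose is present, so OrvR is active.
With repressor OrvR bound, *kepA* is not transcribed.
→ *kepA* is OFF.
Glyoxylate is absent, so JovA is active.
With repressor JovA bound, *quvA* is not transcribed.
So QuvA is not produced.
ppGpp is present, so NolM is inactive.
Diaminopimelate is absent, so FubY is active.
No repressor is bound and FubY is active, so *temB* is transcribed.
So TemB is produced and active.
With repressor TemB bound, *jovG* is not transcribed.
→ *jovG* is OFF.
Mevalonate is present, so VorC is active.
With repressor VorC bound, *bexZ* is not transcribed.
So BexZ is not produced.
Fe²⁺ is absent, so NerL is active.
With repressor NerL bound, *kepD* is not transcribed.
So KepD is not produced.
Required activator BexZ is absent, so *morU* is not transcribed.
→ *morU* is OFF.
0 of the 4 genes are transcribed.

0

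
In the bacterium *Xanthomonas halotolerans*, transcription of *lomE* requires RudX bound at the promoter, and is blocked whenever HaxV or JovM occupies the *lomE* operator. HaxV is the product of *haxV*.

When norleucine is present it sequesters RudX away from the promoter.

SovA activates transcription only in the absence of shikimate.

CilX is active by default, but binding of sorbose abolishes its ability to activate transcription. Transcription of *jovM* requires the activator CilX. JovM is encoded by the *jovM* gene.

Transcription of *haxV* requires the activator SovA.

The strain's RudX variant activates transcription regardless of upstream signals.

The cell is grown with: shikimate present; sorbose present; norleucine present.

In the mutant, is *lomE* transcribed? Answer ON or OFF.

ON

RudX is constitutively active in this strain.
Shikimate is present, so SovA is inactive.
Required activator SovA is absent, so *haxV* is not transcribed.
So HaxV is not produced.
Sorbose is present, so CilX is inactive.
Required activator CilX is absent, so *jovM* is not transcribed.
So JovM is not produced.
No repressor is bound and RudX is active, so *lomE* is transcribed.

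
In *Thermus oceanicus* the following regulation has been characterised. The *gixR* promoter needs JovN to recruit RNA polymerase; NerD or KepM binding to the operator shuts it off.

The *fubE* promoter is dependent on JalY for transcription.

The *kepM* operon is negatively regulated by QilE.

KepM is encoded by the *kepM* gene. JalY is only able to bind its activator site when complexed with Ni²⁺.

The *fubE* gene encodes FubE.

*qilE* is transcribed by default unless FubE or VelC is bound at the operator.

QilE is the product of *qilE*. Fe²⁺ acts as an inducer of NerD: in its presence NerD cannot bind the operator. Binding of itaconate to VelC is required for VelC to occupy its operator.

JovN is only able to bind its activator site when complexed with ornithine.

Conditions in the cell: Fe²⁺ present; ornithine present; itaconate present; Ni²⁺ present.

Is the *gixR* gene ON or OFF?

OFF

Ornithine is present, so JovN is active.
Fe²⁺ is present, so NerD is inactive.
Ni²⁺ is present, so JalY is active.
No repressor is bound and JalY is active, so *fubE* is transcribed.
So FubE is produced and active.
Itaconate is present, so VelC is active.
With repressor FubE bound, *qilE* is not transcribed.
So QilE is not produced.
With no repressor bound, *kepM* is transcribed.
So KepM is produced and active.
With repressor KepM bound, *gixR* is not transcribed.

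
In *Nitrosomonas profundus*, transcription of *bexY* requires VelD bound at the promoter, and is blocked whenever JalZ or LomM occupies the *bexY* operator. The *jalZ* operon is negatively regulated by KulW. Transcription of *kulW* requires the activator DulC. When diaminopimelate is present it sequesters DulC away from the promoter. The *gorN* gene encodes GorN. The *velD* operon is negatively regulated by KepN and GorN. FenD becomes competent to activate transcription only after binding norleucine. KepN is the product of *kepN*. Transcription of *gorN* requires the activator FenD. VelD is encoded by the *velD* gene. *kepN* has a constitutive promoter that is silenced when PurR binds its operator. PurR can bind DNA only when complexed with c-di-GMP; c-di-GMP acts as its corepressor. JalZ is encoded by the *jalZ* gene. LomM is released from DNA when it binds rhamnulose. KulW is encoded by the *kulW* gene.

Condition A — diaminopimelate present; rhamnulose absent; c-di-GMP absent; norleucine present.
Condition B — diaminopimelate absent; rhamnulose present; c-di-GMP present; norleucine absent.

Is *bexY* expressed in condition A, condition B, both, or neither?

B only

Condition A:
Diaminopimelate is present, so DulC is inactive.
Required activator DulC is absent, so *kulW* is not transcribed.
So KulW is not produced.
With no repressor bound, *jalZ* is transcribed.
So JalZ is produced and active.
Rhamnulose is absent, so LomM is active.
c-di-GMP is absent, so PurR is inactive.
With no repressor bound, *kepN* is transcribed.
So KepN is produced and active.
Norleucine is present, so FenD is active.
No repressor is bound and FenD is active, so *gorN* is transcribed.
So GorN is produced and active.
With repressor KepN bound, *velD* is not transcribed.
So VelD is not produced.
With repressor JalZ bound, *bexY* is not transcribed.
→ *bexY* is OFF in A.
Condition B:
Diaminopimelate is absent, so DulC is active.
No repressor is bound and DulC is active, so *kulW* is transcribed.
So KulW is produced and active.
With repressor KulW bound, *jalZ* is not transcribed.
So JalZ is not produced.
Rhamnulose is present, so LomM is inactive.
c-di-GMP is present, so PurR is active.
With repressor PurR bound, *kepN* is not transcribed.
So KepN is not produced.
Norleucine is absent, so FenD is inactive.
Required activator FenD is absent, so *gorN* is not transcribed.
So GorN is not produced.
With no repressor bound, *velD* is transcribed.
So VelD is produced and active.
No repressor is bound and VelD is active, so *bexY* is transcribed.
→ *bexY* is ON in B.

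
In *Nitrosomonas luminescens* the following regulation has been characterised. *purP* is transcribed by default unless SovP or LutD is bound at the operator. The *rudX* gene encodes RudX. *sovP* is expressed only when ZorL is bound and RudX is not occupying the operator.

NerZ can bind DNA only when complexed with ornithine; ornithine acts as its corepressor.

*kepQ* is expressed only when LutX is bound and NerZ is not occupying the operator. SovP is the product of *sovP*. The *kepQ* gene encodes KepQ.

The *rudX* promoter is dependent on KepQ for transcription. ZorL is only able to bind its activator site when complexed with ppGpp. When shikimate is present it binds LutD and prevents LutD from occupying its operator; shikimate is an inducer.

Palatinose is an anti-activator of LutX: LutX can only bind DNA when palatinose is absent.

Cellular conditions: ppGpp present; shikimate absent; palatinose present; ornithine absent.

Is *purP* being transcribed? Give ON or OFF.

OFF

Palatinose is present, so LutX is inactive.
Ornithine is absent, so NerZ is inactive.
Required activator LutX is absent, so *kepQ* is not transcribed.
So KepQ is not produced.
Required activator KepQ is absent, so *rudX* is not transcribed.
So RudX is not produced.
ppGpp is present, so ZorL is active.
No repressor is bound and ZorL is active, so *sovP* is transcribed.
So SovP is produced and active.
Shikimate is absent, so LutD is active.
With repressor SovP bound, *purP* is not transcribed.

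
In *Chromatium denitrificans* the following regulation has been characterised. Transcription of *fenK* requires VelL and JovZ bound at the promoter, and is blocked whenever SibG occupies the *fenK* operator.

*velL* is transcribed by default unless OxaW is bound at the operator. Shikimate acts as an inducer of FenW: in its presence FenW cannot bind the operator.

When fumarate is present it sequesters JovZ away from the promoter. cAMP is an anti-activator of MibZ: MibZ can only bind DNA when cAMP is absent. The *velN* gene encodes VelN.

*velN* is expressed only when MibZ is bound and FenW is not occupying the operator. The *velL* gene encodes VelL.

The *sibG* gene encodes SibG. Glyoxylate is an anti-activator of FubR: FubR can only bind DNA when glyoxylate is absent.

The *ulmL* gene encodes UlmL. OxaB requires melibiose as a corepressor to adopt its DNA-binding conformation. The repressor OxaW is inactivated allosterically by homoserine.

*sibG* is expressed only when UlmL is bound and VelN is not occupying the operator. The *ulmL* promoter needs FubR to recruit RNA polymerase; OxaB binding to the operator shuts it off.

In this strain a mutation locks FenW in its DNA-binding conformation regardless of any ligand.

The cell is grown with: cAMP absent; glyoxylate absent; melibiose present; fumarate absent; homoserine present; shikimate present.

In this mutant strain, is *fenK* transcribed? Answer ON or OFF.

Homoserine is present, so OxaW is inactive.
With no repressor bound, *velL* is transcribed.
So VelL is produced and active.
Fumarate is absent, so JovZ is active.
cAMP is absent, so MibZ is active.
FenW is constitutively active in this strain.
With repressor FenW bound, *velN* is not transcribed.
So VelN is not produced.
Glyoxylate is absent, so FubR is active.
Melibiose is present, so OxaB is active.
With repressor OxaB bound, *ulmL* is not transcribed.
So UlmL is not produced.
Required activator UlmL is absent, so *sibG* is not transcribed.
So SibG is not produced.
No repressor is bound and VelL and JovZ are active, so *fenK* is transcribed.

ON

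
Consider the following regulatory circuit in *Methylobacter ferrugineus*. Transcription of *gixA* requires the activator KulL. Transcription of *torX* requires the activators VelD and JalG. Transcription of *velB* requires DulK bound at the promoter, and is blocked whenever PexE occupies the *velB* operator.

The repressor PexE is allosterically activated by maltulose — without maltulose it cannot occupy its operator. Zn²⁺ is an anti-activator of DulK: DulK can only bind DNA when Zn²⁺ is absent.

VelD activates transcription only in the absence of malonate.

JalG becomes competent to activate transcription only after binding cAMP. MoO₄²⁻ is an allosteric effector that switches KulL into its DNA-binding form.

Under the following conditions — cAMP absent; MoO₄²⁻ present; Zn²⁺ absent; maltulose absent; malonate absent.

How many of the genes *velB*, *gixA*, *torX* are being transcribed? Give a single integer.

2

Maltulose is absent, so PexE is inactive.
Zn²⁺ is absent, so DulK is active.
No repressor is bound and DulK is active, so *velB* is transcribed.
→ *velB* is ON.
MoO₄²⁻ is present, so KulL is active.
No repressor is bound and KulL is active, so *gixA* is transcribed.
→ *gixA* is ON.
Malonate is absent, so VelD is active.
cAMP is absent, so JalG is inactive.
Required activator JalG is absent, so *torX* is not transcribed.
→ *torX* is OFF.
2 of the 3 genes are transcribed.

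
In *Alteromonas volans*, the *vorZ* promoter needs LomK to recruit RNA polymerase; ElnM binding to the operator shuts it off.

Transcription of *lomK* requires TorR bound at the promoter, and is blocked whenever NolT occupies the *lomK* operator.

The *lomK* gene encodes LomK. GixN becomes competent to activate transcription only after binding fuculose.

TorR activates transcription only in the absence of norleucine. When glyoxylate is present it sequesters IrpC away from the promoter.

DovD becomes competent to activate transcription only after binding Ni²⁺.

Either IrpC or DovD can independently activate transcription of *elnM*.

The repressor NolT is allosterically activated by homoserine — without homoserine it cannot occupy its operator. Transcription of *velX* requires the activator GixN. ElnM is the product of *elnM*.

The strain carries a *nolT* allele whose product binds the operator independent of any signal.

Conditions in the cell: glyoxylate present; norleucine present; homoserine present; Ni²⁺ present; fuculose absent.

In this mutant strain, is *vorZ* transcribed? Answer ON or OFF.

Glyoxylate is present, so IrpC is inactive.
Ni²⁺ is present, so DovD is active.
Activator DovD is present, so *elnM* is transcribed.
So ElnM is produced and active.
NolT is constitutively active in this strain.
Norleucine is present, so TorR is inactive.
With repressor NolT bound, *lomK* is not transcribed.
So LomK is not produced.
With repressor ElnM bound, *vorZ* is not transcribed.

OFF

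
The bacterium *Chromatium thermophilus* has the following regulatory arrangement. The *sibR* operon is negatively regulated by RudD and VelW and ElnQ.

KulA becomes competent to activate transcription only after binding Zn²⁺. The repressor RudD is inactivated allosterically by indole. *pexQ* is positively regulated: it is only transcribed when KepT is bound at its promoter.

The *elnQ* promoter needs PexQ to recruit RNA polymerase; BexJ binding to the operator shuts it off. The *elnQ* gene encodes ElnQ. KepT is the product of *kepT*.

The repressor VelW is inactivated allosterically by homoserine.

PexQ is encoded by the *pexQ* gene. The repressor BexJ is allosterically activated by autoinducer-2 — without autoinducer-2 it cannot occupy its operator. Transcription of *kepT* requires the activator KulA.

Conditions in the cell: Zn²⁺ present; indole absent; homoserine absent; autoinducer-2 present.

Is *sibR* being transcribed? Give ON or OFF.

OFF

Indole is absent, so RudD is active.
Homoserine is absent, so VelW is active.
Zn²⁺ is present, so KulA is active.
No repressor is bound and KulA is active, so *kepT* is transcribed.
So KepT is produced and active.
No repressor is bound and KepT is active, so *pexQ* is transcribed.
So PexQ is produced and active.
Autoinducer-2 is present, so BexJ is active.
With repressor BexJ bound, *elnQ* is not transcribed.
So ElnQ is not produced.
With repressor RudD bound, *sibR* is not transcribed.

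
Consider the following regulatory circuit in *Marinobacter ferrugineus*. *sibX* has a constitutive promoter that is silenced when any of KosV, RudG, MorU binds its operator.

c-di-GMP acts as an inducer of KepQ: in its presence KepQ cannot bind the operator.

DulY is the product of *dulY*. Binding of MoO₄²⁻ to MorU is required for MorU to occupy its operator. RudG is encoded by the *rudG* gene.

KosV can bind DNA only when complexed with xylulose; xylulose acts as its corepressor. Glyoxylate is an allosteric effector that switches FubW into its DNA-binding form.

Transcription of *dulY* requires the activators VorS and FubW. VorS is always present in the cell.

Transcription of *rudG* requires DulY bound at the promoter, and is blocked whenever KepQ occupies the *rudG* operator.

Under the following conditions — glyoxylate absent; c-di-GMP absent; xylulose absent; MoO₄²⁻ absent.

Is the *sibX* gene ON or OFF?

Xylulose is absent, so KosV is inactive.
c-di-GMP is absent, so KepQ is active.
VorS is produced constitutively and is active.
Glyoxylate is absent, so FubW is inactive.
Required activator FubW is absent, so *dulY* is not transcribed.
So DulY is not produced.
With repressor KepQ bound, *rudG* is not transcribed.
So RudG is not produced.
MoO₄²⁻ is absent, so MorU is inactive.
With no repressor bound, *sibX* is transcribed.

ON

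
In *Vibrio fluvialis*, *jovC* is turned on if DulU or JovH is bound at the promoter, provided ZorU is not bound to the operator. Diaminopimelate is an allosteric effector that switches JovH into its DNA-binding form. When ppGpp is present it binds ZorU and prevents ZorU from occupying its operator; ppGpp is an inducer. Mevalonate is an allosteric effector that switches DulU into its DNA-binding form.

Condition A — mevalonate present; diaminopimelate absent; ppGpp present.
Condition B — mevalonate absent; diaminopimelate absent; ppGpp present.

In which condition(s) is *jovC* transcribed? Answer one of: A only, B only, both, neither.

A only

Condition A:
Mevalonate is present, so DulU is active.
Diaminopimelate is absent, so JovH is inactive.
ppGpp is present, so ZorU is inactive.
Activator DulU is present, so *jovC* is transcribed.
→ *jovC* is ON in A.
Condition B:
Mevalonate is absent, so DulU is inactive.
Diaminopimelate is absent, so JovH is inactive.
ppGpp is present, so ZorU is inactive.
No activator is available at the *jovC* promoter, so *jovC* is not transcribed.
→ *jovC* is OFF in B.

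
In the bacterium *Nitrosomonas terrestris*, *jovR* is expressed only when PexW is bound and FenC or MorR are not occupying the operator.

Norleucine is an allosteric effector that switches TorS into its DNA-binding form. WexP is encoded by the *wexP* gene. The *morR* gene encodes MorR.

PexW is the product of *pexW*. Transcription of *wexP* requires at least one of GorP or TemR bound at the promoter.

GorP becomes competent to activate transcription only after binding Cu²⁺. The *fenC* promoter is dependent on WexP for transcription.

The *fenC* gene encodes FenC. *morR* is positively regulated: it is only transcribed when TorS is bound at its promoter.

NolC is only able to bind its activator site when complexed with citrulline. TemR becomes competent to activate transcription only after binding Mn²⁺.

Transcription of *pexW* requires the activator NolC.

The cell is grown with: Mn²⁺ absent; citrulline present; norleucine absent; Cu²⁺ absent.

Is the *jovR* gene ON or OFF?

ON

Cu²⁺ is absent, so GorP is inactive.
Mn²⁺ is absent, so TemR is inactive.
No activator is available at the *wexP* promoter, so *wexP* is not transcribed.
So WexP is not produced.
Required activator WexP is absent, so *fenC* is not transcribed.
So FenC is not produced.
Norleucine is absent, so TorS is inactive.
Required activator TorS is absent, so *morR* is not transcribed.
So MorR is not produced.
Citrulline is present, so NolC is active.
No repressor is bound and NolC is active, so *pexW* is transcribed.
So PexW is produced and active.
No repressor is bound and PexW is active, so *jovR* is transcribed.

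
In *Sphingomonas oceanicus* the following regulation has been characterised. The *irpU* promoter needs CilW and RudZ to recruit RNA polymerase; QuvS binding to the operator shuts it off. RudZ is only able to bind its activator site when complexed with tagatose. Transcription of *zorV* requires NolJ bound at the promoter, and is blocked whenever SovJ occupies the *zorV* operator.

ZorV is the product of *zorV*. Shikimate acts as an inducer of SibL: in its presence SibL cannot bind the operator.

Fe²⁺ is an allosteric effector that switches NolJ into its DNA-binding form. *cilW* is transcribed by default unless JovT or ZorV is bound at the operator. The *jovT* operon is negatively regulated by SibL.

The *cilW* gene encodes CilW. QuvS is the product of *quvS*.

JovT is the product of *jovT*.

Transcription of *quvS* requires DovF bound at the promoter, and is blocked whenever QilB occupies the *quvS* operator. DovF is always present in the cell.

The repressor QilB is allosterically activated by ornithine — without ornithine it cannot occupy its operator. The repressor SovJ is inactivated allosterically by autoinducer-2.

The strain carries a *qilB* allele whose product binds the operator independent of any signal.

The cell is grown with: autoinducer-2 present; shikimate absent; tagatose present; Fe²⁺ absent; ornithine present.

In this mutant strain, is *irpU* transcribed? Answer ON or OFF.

QilB is constitutively active in this strain.
DovF is produced constitutively and is active.
With repressor QilB bound, *quvS* is not transcribed.
So QuvS is not produced.
Shikimate is absent, so SibL is active.
With repressor SibL bound, *jovT* is not transcribed.
So JovT is not produced.
Autoinducer-2 is present, so SovJ is inactive.
Fe²⁺ is absent, so NolJ is inactive.
Required activator NolJ is absent, so *zorV* is not transcribed.
So ZorV is not produced.
With no repressor bound, *cilW* is transcribed.
So CilW is produced and active.
Tagatose is present, so RudZ is active.
No repressor is bound and CilW and RudZ are active, so *irpU* is transcribed.

ON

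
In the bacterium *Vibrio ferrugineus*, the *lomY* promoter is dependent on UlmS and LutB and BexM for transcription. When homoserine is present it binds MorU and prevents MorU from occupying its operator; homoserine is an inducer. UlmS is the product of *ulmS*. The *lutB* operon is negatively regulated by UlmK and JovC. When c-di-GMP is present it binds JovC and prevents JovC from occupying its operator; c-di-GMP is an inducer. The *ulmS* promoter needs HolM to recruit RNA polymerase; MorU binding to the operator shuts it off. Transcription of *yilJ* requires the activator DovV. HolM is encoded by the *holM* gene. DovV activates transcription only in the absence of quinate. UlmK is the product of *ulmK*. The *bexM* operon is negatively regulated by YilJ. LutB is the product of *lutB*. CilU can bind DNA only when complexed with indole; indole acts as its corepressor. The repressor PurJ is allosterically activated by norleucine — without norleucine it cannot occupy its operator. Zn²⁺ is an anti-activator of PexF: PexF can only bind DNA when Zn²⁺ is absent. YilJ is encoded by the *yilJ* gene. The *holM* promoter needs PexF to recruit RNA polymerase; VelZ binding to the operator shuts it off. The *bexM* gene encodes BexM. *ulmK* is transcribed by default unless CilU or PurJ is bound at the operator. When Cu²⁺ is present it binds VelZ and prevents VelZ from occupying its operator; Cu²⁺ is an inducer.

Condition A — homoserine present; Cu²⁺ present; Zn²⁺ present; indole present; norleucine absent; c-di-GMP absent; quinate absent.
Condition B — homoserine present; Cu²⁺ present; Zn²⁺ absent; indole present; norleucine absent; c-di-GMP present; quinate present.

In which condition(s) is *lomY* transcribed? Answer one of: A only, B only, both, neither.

Condition A:
Homoserine is present, so MorU is inactive.
Cu²⁺ is present, so VelZ is inactive.
Zn²⁺ is present, so PexF is inactive.
Required activator PexF is absent, so *holM* is not transcribed.
So HolM is not produced.
Required activator HolM is absent, so *ulmS* is not transcribed.
So UlmS is not produced.
Indole is present, so CilU is active.
Norleucine is absent, so PurJ is inactive.
With repressor CilU bound, *ulmK* is not transcribed.
So UlmK is not produced.
c-di-GMP is absent, so JovC is active.
With repressor JovC bound, *lutB* is not transcribed.
So LutB is not produced.
Quinate is absent, so DovV is active.
No repressor is bound and DovV is active, so *yilJ* is transcribed.
So YilJ is produced and active.
With repressor YilJ bound, *bexM* is not transcribed.
So BexM is not produced.
Required activator UlmS is absent, so *lomY* is not transcribed.
→ *lomY* is OFF in A.
Condition B:
Homoserine is present, so MorU is inactive.
Cu²⁺ is present, so VelZ is inactive.
Zn²⁺ is absent, so PexF is active.
No repressor is bound and PexF is active, so *holM* is transcribed.
So HolM is produced and active.
No repressor is bound and HolM is active, so *ulmS* is transcribed.
So UlmS is produced and active.
Indole is present, so CilU is active.
Norleucine is absent, so PurJ is inactive.
With repressor CilU bound, *ulmK* is not transcribed.
So UlmK is not produced.
c-di-GMP is present, so JovC is inactive.
With no repressor bound, *lutB* is transcribed.
So LutB is produced and active.
Quinate is present, so DovV is inactive.
Required activator DovV is absent, so *yilJ* is not transcribed.
So YilJ is not produced.
With no repressor bound, *bexM* is transcribed.
So BexM is produced and active.
No repressor is bound and UlmS and LutB and BexM are active, so *lomY* is transcribed.
→ *lomY* is ON in B.

B only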